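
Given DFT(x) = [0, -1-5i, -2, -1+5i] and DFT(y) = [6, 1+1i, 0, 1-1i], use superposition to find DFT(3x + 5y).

By linearity: DFT(3x + 5y) = 3·DFT(x) + 5·DFT(y)
= 3·[0, -1-5i, -2, -1+5i] + 5·[6, 1+1i, 0, 1-1i]

Computing element-wise:
Z[0] = 3·(0) + 5·(6) = 30
Z[1] = 3·(-1-5i) + 5·(1+1i) = 2-10i
Z[2] = 3·(-2) + 5·(0) = -6
Z[3] = 3·(-1+5i) + 5·(1-1i) = 2+10i

DFT(3x + 5y) = 3·X + 5·Y = [30, 2-10i, -6, 2+10i]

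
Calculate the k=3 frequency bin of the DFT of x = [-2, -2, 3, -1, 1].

X[3] = Σ(n=0 to 4) x[n] · ω_5^(3n) where ω_5 = e^(-2πi/5)
= (-2)·ω_5^0 + (-2)·ω_5^3 + (3)·ω_5^6 + (-1)·ω_5^9 + (1)·ω_5^12

X[3] = -0.5729-5.5676i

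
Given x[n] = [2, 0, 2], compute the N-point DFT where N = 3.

X[k] = Σ(n=0 to 2) x[n] · ω_3^(nk)
where ω_3 = e^(-2πi/3)

Computing each X[k]:
X[0] = 4
X[1] = 1.0000+1.7321i
X[2] = 1.0000-1.7321i

X = [4, 1.0000+1.7321i, 1.0000-1.7321i]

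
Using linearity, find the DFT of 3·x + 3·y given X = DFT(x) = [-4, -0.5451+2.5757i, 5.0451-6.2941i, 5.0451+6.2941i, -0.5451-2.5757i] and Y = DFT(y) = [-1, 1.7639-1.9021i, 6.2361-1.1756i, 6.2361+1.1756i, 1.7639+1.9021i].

By linearity: DFT(3x + 3y) = 3·DFT(x) + 3·DFT(y)
= 3·[-4, -0.5451+2.5757i, 5.0451-6.2941i, 5.0451+6.2941i, -0.5451-2.5757i] + 3·[-1, 1.7639-1.9021i, 6.2361-1.1756i, 6.2361+1.1756i, 1.7639+1.9021i]

Computing element-wise:
Z[0] = 3·(-4) + 3·(-1) = -15
Z[1] = 3·(-0.5451+2.5757i) + 3·(1.7639-1.9021i) = 3.6564+2.0208i
Z[2] = 3·(5.0451-6.2941i) + 3·(6.2361-1.1756i) = 33.8436-22.4091i
Z[3] = 3·(5.0451+6.2941i) + 3·(6.2361+1.1756i) = 33.8436+22.4091i
Z[4] = 3·(-0.5451-2.5757i) + 3·(1.7639+1.9021i) = 3.6564-2.0208i

DFT(3x + 3y) = 3·X + 3·Y = [-15, 3.6564+2.0208i, 33.8436-22.4091i, 33.8436+22.4091i, 3.6564-2.0208i]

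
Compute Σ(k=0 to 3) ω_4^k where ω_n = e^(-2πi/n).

Sum of all nth roots of unity equals 0 for n > 1 (geometric series with r ≠ 1).

0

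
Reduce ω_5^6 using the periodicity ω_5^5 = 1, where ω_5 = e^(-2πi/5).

Since ω_5^5 = 1, powers reduce modulo 5.
6 mod 5 = 1
So ω_5^6 = ω_5^1 = e^(-2πi·1/5)

ω_5^6 = ω_5^1 = 0.3090-0.9511i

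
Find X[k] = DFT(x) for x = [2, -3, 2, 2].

X[k] = Σ(n=0 to 3) x[n] · ω_4^(nk)
where ω_4 = e^(-2πi/4)

Computing each X[k]:
X[0] = 3
X[1] = 5i
X[2] = 5
X[3] = -5i

X = [3, 5i, 5, -5i]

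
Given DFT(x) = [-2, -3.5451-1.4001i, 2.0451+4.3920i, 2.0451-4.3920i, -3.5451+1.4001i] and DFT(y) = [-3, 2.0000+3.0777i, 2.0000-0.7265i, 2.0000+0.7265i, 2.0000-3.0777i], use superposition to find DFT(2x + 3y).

By linearity: DFT(2x + 3y) = 2·DFT(x) + 3·DFT(y)
= 2·[-2, -3.5451-1.4001i, 2.0451+4.3920i, 2.0451-4.3920i, -3.5451+1.4001i] + 3·[-3, 2.0000+3.0777i, 2.0000-0.7265i, 2.0000+0.7265i, 2.0000-3.0777i]

Computing element-wise:
Z[0] = 2·(-2) + 3·(-3) = -13
Z[1] = 2·(-3.5451-1.4001i) + 3·(2.0000+3.0777i) = -1.0902+6.4329i
Z[2] = 2·(2.0451+4.3920i) + 3·(2.0000-0.7265i) = 10.0902+6.6045i
Z[3] = 2·(2.0451-4.3920i) + 3·(2.0000+0.7265i) = 10.0902-6.6045i
Z[4] = 2·(-3.5451+1.4001i) + 3·(2.0000-3.0777i) = -1.0902-6.4329i

DFT(2x + 3y) = 2·X + 3·Y = [-13, -1.0902+6.4329i, 10.0902+6.6045i, 10.0902-6.6045i, -1.0902-6.4329i]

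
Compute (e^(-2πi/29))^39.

Since ω_29^29 = 1, powers reduce modulo 29.
39 mod 29 = 10
So ω_29^39 = ω_29^10 = e^(-2πi·10/29)

ω_29^39 = ω_29^10 = -0.5612-0.8277i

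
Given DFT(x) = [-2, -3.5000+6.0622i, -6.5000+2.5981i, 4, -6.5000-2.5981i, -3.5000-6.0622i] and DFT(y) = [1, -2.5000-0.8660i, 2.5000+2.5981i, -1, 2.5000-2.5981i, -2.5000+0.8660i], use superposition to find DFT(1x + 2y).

By linearity: DFT(1x + 2y) = 1·DFT(x) + 2·DFT(y)
= 1·[-2, -3.5000+6.0622i, -6.5000+2.5981i, 4, -6.5000-2.5981i, -3.5000-6.0622i] + 2·[1, -2.5000-0.8660i, 2.5000+2.5981i, -1, 2.5000-2.5981i, -2.5000+0.8660i]

Computing element-wise:
Z[0] = 1·(-2) + 2·(1) = 0
Z[1] = 1·(-3.5000+6.0622i) + 2·(-2.5000-0.8660i) = -8.5000+4.3302i
Z[2] = 1·(-6.5000+2.5981i) + 2·(2.5000+2.5981i) = -1.5000+7.7943i
Z[3] = 1·(4) + 2·(-1) = 2
Z[4] = 1·(-6.5000-2.5981i) + 2·(2.5000-2.5981i) = -1.5000-7.7943i
Z[5] = 1·(-3.5000-6.0622i) + 2·(-2.5000+0.8660i) = -8.5000-4.3302i

DFT(1x + 2y) = 1·X + 2·Y = [0, -8.5000+4.3302i, -1.5000+7.7943i, 2, -1.5000-7.7943i, -8.5000-4.3302i]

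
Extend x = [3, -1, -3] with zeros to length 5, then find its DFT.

Original 3-point DFT: [-1, 5.0000-1.7321i, 5.0000+1.7321i]
Zero-padded 5-point DFT provides frequency interpolation.

DFT_5([x, 0, ...]) = [-1, 5.1180+2.7144i, 2.8820-2.2654i, 2.8820+2.2654i, 5.1180-2.7144i]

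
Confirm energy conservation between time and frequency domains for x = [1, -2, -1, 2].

Time domain:
Σ|x[n]|² = |1|² + |-2|² + |-1|² + |2|² = 10.0000

Frequency domain:
(1/4)Σ|X[k]|² = (1/4)(|0|² + |2+4i|² + |0|² + |2-4i|²) = (1/4)·40.0000 = 10.0000

Both sides agree, confirming Parseval's theorem.

Σ|x[n]|² = (1/N)Σ|X[k]|² = 10.0000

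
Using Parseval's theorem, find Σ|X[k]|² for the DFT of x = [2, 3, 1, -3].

Parseval: Σ|x[n]|² = (1/N)Σ|X[k]|², so Σ|X[k]|² = N·Σ|x[n]|² = 4·23.0000

Σ|X[k]|² = N·Σ|x[n]|² = 4·23.0000 = 92.0000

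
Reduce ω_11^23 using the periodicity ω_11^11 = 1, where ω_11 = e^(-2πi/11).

Since ω_11^11 = 1, powers reduce modulo 11.
23 mod 11 = 1
So ω_11^23 = ω_11^1 = e^(-2πi·1/11)

ω_11^23 = ω_11^1 = 0.8413-0.5406i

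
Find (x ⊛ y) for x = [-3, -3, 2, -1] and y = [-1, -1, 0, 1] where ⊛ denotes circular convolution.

(x ⊛ y)[n] = Σ(m=0 to 3) x[m] · y[(n-m) mod 4]

Computing each output sample:
(x ⊛ y)[0] = 1
(x ⊛ y)[1] = 8
(x ⊛ y)[2] = 0
(x ⊛ y)[3] = -4

x ⊛ y = [1, 8, 0, -4]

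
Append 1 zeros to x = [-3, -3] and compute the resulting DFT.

Original 2-point DFT: [-6, 0]
Zero-padded 3-point DFT provides frequency interpolation.

DFT_3([x, 0, ...]) = [-6, -1.5000+2.5981i, -1.5000-2.5981i]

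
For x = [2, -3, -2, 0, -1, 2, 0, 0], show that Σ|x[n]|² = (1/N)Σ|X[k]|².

Time domain:
Σ|x[n]|² = |2|² + |-3|² + |-2|² + |0|² + |-1|² + |2|² + |0|² + |0|² = 22.0000

Frequency domain:
(1/8)Σ|X[k]|² = (1/8)(|-2|² + |-0.5355+5.5355i|² + |3+1i|² + |6.5355+1.5355i|² + |0|² + |6.5355-1.5355i|² + |3-1i|² + |-0.5355-5.5355i|²) = (1/8)·176.0000 = 22.0000

Both sides agree, confirming Parseval's theorem.

Σ|x[n]|² = (1/N)Σ|X[k]|² = 22.0000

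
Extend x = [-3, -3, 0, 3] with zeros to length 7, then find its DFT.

Original 4-point DFT: [-3, -3+6i, -3, -3-6i]
Zero-padded 7-point DFT provides frequency interpolation.

DFT_7([x, 0, ...]) = [-3, -7.5734+1.0438i, -0.4620+5.2703i, -0.9647-1.6231i, -0.9647+1.6231i, -0.4620-5.2703i, -7.5734-1.0438i]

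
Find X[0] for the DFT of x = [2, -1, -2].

X[0] = Σ(n=0 to 2) x[n] · ω_3^0 = Σ x[n]
= (2) + (-1) + (-2)

X[0] = -1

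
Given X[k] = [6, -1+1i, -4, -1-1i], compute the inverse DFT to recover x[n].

x[n] = (1/4) Σ(k=0 to 3) X[k] · e^(2πikn/4)

Computing each x[n]:
x[0] = 0
x[1] = 2
x[2] = 1
x[3] = 3

x = [0, 2, 1, 3]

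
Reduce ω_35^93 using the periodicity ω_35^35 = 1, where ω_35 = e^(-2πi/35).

Since ω_35^35 = 1, powers reduce modulo 35.
93 mod 35 = 23
So ω_35^93 = ω_35^23 = e^(-2πi·23/35)

ω_35^93 = ω_35^23 = -0.5509+0.8346i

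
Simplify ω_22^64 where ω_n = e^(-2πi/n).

Since ω_22^22 = 1, powers reduce modulo 22.
64 mod 22 = 20
So ω_22^64 = ω_22^20 = e^(-2πi·20/22)

ω_22^64 = ω_22^20 = 0.8413+0.5406i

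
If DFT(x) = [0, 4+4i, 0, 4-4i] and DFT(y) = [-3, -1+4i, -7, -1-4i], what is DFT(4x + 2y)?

By linearity: DFT(4x + 2y) = 4·DFT(x) + 2·DFT(y)
= 4·[0, 4+4i, 0, 4-4i] + 2·[-3, -1+4i, -7, -1-4i]

Computing element-wise:
Z[0] = 4·(0) + 2·(-3) = -6
Z[1] = 4·(4+4i) + 2·(-1+4i) = 14+24i
Z[2] = 4·(0) + 2·(-7) = -14
Z[3] = 4·(4-4i) + 2·(-1-4i) = 14-24i

DFT(4x + 2y) = 4·X + 2·Y = [-6, 14+24i, -14, 14-24i]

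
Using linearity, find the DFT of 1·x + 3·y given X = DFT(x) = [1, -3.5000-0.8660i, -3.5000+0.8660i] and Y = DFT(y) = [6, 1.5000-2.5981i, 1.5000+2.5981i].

By linearity: DFT(1x + 3y) = 1·DFT(x) + 3·DFT(y)
= 1·[1, -3.5000-0.8660i, -3.5000+0.8660i] + 3·[6, 1.5000-2.5981i, 1.5000+2.5981i]

Computing element-wise:
Z[0] = 1·(1) + 3·(6) = 19
Z[1] = 1·(-3.5000-0.8660i) + 3·(1.5000-2.5981i) = 1.0000-8.6603i
Z[2] = 1·(-3.5000+0.8660i) + 3·(1.5000+2.5981i) = 1.0000+8.6603i

DFT(1x + 3y) = 1·X + 3·Y = [19, 1.0000-8.6603i, 1.0000+8.6603i]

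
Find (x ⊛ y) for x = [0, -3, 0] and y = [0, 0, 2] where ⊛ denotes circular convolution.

(x ⊛ y)[n] = Σ(m=0 to 2) x[m] · y[(n-m) mod 3]

Computing each output sample:
(x ⊛ y)[0] = -6
(x ⊛ y)[1] = 0
(x ⊛ y)[2] = 0

x ⊛ y = [-6, 0, 0]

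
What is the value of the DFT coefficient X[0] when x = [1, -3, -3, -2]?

X[0] = Σ(n=0 to 3) x[n] · ω_4^0 = Σ x[n]
= (1) + (-3) + (-3) + (-2)

X[0] = -7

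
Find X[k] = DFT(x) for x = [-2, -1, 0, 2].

X[k] = Σ(n=0 to 3) x[n] · ω_4^(nk)
where ω_4 = e^(-2πi/4)

Computing each X[k]:
X[0] = -1
X[1] = -2+3i
X[2] = -3
X[3] = -2-3i

X = [-1, -2+3i, -3, -2-3i]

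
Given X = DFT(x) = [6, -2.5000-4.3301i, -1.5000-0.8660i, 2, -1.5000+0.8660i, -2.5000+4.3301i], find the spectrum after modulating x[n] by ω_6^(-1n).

Modulation property: DFT(ω_6^(-1n)·x[n]) = X[(k-1) mod 6], so circularly shift X by 1 positions.

X[k-1] = [-2.5000+4.3301i, 6, -2.5000-4.3301i, -1.5000-0.8660i, 2, -1.5000+0.8660i]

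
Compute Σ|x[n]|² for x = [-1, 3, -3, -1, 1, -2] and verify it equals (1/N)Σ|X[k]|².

Time domain:
Σ|x[n]|² = |-1|² + |3|² + |-3|² + |-1|² + |1|² + |-2|² = 25.0000

Frequency domain:
(1/6)Σ|X[k]|² = (1/6)(|-3|² + |1.5000-0.8660i|² + |-1.5000-7.7942i|² + |-3|² + |-1.5000+7.7942i|² + |1.5000+0.8660i|²) = (1/6)·150.0000 = 25.0000

Both sides agree, confirming Parseval's theorem.

Σ|x[n]|² = (1/N)Σ|X[k]|² = 25.0000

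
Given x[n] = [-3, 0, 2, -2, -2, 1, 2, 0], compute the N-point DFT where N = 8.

X[k] = Σ(n=0 to 7) x[n] · ω_8^(nk)
where ω_8 = e^(-2πi/8)

Computing each X[k]:
X[0] = -2
X[1] = -0.2929+2.1213i
X[2] = -9-3i
X[3] = -1.7071+2.1213i
X[4] = 0
X[5] = -1.7071-2.1213i
X[6] = -9+3i
X[7] = -0.2929-2.1213i

X = [-2, -0.2929+2.1213i, -9-3i, -1.7071+2.1213i, 0, -1.7071-2.1213i, -9+3i, -0.2929-2.1213i]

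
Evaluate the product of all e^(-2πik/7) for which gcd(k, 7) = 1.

The primitive 7th roots of unity are ω_7^k for k coprime to 7: k ∈ {1, 2, 3, 4, 5, 6}
Their product equals the constant term of the cyclotomic polynomial Φ_7(x) up to sign.
For n ≥ 3, the product of all primitive nth roots of unity is 1. (For n=1 it is 1; for n=2 it is -1.)

1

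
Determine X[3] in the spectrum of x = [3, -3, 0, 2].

X[3] = Σ(n=0 to 3) x[n] · ω_4^(3n) where ω_4 = e^(-2πi/4)
= (3)·ω_4^0 + (-3)·ω_4^3 + (0)·ω_4^6 + (2)·ω_4^9

X[3] = 3-5i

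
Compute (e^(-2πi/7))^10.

Since ω_7^7 = 1, powers reduce modulo 7.
10 mod 7 = 3
So ω_7^10 = ω_7^3 = e^(-2πi·3/7)

ω_7^10 = ω_7^3 = -0.9010-0.4339i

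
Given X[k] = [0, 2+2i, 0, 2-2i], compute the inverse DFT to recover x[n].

x[n] = (1/4) Σ(k=0 to 3) X[k] · e^(2πikn/4)

Computing each x[n]:
x[0] = 1
x[1] = -1
x[2] = -1
x[3] = 1

x = [1, -1, -1, 1]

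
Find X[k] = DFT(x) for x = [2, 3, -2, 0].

X[k] = Σ(n=0 to 3) x[n] · ω_4^(nk)
where ω_4 = e^(-2πi/4)

Computing each X[k]:
X[0] = 3
X[1] = 4-3i
X[2] = -3
X[3] = 4+3i

X = [3, 4-3i, -3, 4+3i]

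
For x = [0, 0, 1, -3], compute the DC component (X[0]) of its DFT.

X[0] = Σ(n=0 to 3) x[n] · ω_4^0 = Σ x[n]
= (0) + (0) + (1) + (-3)

X[0] = -2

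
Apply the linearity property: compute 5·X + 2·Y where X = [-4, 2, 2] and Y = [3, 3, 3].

By linearity: DFT(5x + 2y) = 5·DFT(x) + 2·DFT(y)
= 5·[-4, 2, 2] + 2·[3, 3, 3]

Computing element-wise:
Z[0] = 5·(-4) + 2·(3) = -14
Z[1] = 5·(2) + 2·(3) = 16
Z[2] = 5·(2) + 2·(3) = 16

DFT(5x + 2y) = 5·X + 2·Y = [-14, 16, 16]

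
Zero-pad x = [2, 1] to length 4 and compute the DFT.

Original 2-point DFT: [3, 1]
Zero-padded 4-point DFT provides frequency interpolation.

DFT_4([x, 0, ...]) = [3, 2-1i, 1, 2+1i]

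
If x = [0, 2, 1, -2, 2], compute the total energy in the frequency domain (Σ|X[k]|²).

Parseval: Σ|x[n]|² = (1/N)Σ|X[k]|², so Σ|X[k]|² = N·Σ|x[n]|² = 5·13.0000

Σ|X[k]|² = N·Σ|x[n]|² = 5·13.0000 = 65.0000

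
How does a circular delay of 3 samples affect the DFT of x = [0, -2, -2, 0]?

Time shift by 3: X_shifted[k] = ω_4^(3k) · X[k]
Shifted x = [-2, -2, 0, 0]

DFT(x[n-3]) = [-4, -2+2i, 0, -2-2i]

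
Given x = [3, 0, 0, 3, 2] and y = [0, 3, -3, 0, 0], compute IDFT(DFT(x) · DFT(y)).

(x ⊛ y)[n] = Σ(m=0 to 4) x[m] · y[(n-m) mod 5]

Computing each output sample:
(x ⊛ y)[0] = -3
(x ⊛ y)[1] = 3
(x ⊛ y)[2] = -9
(x ⊛ y)[3] = 0
(x ⊛ y)[4] = 9

x ⊛ y = [-3, 3, -9, 0, 9]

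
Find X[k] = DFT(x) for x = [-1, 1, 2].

X[k] = Σ(n=0 to 2) x[n] · ω_3^(nk)
where ω_3 = e^(-2πi/3)

Computing each X[k]:
X[0] = 2
X[1] = -2.5000+0.8660i
X[2] = -2.5000-0.8660i

X = [2, -2.5000+0.8660i, -2.5000-0.8660i]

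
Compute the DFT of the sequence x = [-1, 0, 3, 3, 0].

X[k] = Σ(n=0 to 4) x[n] · ω_5^(nk)
where ω_5 = e^(-2πi/5)

Computing each X[k]:
X[0] = 5
X[1] = -5.8541
X[2] = 0.8541
X[3] = 0.8541
X[4] = -5.8541

X = [5, -5.8541, 0.8541, 0.8541, -5.8541]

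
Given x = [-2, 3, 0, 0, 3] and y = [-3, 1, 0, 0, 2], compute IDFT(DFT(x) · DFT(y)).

(x ⊛ y)[n] = Σ(m=0 to 4) x[m] · y[(n-m) mod 5]

Computing each output sample:
(x ⊛ y)[0] = 15
(x ⊛ y)[1] = -11
(x ⊛ y)[2] = 3
(x ⊛ y)[3] = 6
(x ⊛ y)[4] = -13

x ⊛ y = [15, -11, 3, 6, -13]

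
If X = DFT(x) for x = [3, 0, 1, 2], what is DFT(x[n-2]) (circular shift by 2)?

Time shift by 2: X_shifted[k] = ω_4^(2k) · X[k]
Shifted x = [1, 2, 3, 0]

DFT(x[n-2]) = [6, -2-2i, 2, -2+2i]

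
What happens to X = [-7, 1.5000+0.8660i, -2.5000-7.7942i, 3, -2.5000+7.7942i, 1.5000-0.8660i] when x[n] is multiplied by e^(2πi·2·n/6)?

Modulation property: DFT(ω_6^(-2n)·x[n]) = X[(k-2) mod 6], so circularly shift X by 2 positions.

X[k-2] = [-2.5000+7.7942i, 1.5000-0.8660i, -7, 1.5000+0.8660i, -2.5000-7.7942i, 3]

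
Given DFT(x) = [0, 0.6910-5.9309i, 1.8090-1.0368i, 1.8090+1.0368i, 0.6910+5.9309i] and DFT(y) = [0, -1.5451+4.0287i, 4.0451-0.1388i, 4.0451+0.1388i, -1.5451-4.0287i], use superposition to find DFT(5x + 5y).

By linearity: DFT(5x + 5y) = 5·DFT(x) + 5·DFT(y)
= 5·[0, 0.6910-5.9309i, 1.8090-1.0368i, 1.8090+1.0368i, 0.6910+5.9309i] + 5·[0, -1.5451+4.0287i, 4.0451-0.1388i, 4.0451+0.1388i, -1.5451-4.0287i]

Computing element-wise:
Z[0] = 5·(0) + 5·(0) = 0
Z[1] = 5·(0.6910-5.9309i) + 5·(-1.5451+4.0287i) = -4.2705-9.5110i
Z[2] = 5·(1.8090-1.0368i) + 5·(4.0451-0.1388i) = 29.2705-5.8780i
Z[3] = 5·(1.8090+1.0368i) + 5·(4.0451+0.1388i) = 29.2705+5.8780i
Z[4] = 5·(0.6910+5.9309i) + 5·(-1.5451-4.0287i) = -4.2705+9.5110i

DFT(5x + 5y) = 5·X + 5·Y = [0, -4.2705-9.5110i, 29.2705-5.8780i, 29.2705+5.8780i, -4.2705+9.5110i]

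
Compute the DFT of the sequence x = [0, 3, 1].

X[k] = Σ(n=0 to 2) x[n] · ω_3^(nk)
where ω_3 = e^(-2πi/3)

Computing each X[k]:
X[0] = 4
X[1] = -2.0000-1.7321i
X[2] = -2.0000+1.7321i

X = [4, -2.0000-1.7321i, -2.0000+1.7321i]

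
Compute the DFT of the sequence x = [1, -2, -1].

X[k] = Σ(n=0 to 2) x[n] · ω_3^(nk)
where ω_3 = e^(-2πi/3)

Computing each X[k]:
X[0] = -2
X[1] = 2.5000+0.8660i
X[2] = 2.5000-0.8660i

X = [-2, 2.5000+0.8660i, 2.5000-0.8660i]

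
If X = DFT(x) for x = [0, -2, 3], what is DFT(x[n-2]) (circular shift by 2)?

Time shift by 2: X_shifted[k] = ω_3^(2k) · X[k]
Shifted x = [-2, 3, 0]

DFT(x[n-2]) = [1, -3.5000-2.5981i, -3.5000+2.5981i]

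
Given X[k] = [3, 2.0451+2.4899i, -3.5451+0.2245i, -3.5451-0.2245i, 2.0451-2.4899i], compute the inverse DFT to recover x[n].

x[n] = (1/5) Σ(k=0 to 4) X[k] · e^(2πikn/5)

Computing each x[n]:
x[0] = 0
x[1] = 1
x[2] = -1
x[3] = 0
x[4] = 3

x = [0, 1, -1, 0, 3]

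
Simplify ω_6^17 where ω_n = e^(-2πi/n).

Since ω_6^6 = 1, powers reduce modulo 6.
17 mod 6 = 5
So ω_6^17 = ω_6^5 = e^(-2πi·5/6)

ω_6^17 = ω_6^5 = 0.5000+0.8660i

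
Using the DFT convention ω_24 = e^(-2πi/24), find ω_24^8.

ω_24^8 = e^(-2πi·8/24)
= cos(-2π·8/24) + i·sin(-2π·8/24)
= cos(-16π/24) + i·sin(-16π/24)

ω_24^8 = cos(-16π/24) + i·sin(-16π/24) = -0.5000-0.8660i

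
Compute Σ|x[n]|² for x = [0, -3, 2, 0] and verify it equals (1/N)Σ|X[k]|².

Time domain:
Σ|x[n]|² = |0|² + |-3|² + |2|² + |0|² = 13.0000

Frequency domain:
(1/4)Σ|X[k]|² = (1/4)(|-1|² + |-2+3i|² + |5|² + |-2-3i|²) = (1/4)·52.0000 = 13.0000

Both sides agree, confirming Parseval's theorem.

Σ|x[n]|² = (1/N)Σ|X[k]|² = 13.0000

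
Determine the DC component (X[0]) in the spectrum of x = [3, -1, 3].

X[0] = Σ(n=0 to 2) x[n] · ω_3^0 = Σ x[n]
= (3) + (-1) + (3)

X[0] = 5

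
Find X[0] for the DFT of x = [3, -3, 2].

X[0] = Σ(n=0 to 2) x[n] · ω_3^0 = Σ x[n]
= (3) + (-3) + (2)

X[0] = 2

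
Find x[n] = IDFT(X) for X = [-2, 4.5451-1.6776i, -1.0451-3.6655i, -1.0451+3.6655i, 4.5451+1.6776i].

x[n] = (1/5) Σ(k=0 to 4) X[k] · e^(2πikn/5)

Computing each x[n]:
x[0] = 1
x[1] = 2
x[2] = -3
x[3] = -1
x[4] = -1

x = [1, 2, -3, -1, -1]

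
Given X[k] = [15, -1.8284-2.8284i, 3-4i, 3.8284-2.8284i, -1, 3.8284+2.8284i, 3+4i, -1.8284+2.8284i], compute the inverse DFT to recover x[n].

x[n] = (1/8) Σ(k=0 to 7) X[k] · e^(2πikn/8)

Computing each x[n]:
x[0] = 3
x[1] = 3
x[2] = 1
x[3] = 3
x[4] = 2
x[5] = 3
x[6] = 1
x[7] = -1

x = [3, 3, 1, 3, 2, 3, 1, -1]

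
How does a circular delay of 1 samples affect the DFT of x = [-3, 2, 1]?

Time shift by 1: X_shifted[k] = ω_3^(1k) · X[k]
Shifted x = [1, -3, 2]

DFT(x[n-1]) = [0, 1.5000+4.3301i, 1.5000-4.3301i]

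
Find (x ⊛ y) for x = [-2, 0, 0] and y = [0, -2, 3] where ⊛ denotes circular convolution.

(x ⊛ y)[n] = Σ(m=0 to 2) x[m] · y[(n-m) mod 3]

Computing each output sample:
(x ⊛ y)[0] = 0
(x ⊛ y)[1] = 4
(x ⊛ y)[2] = -6

x ⊛ y = [0, 4, -6]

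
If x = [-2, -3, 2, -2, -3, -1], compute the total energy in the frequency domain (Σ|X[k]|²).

Parseval: Σ|x[n]|² = (1/N)Σ|X[k]|², so Σ|X[k]|² = N·Σ|x[n]|² = 6·31.0000

Σ|X[k]|² = N·Σ|x[n]|² = 6·31.0000 = 186.0000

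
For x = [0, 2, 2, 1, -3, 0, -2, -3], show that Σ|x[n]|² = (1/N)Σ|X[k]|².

Time domain:
Σ|x[n]|² = |0|² + |2|² + |2|² + |1|² + |-3|² + |0|² + |-2|² + |-3|² = 31.0000

Frequency domain:
(1/8)Σ|X[k]|² = (1/8)(|-3|² + |1.5858-8.2426i|² + |-3-4i|² + |4.4142-0.2426i|² + |-3|² + |4.4142+0.2426i|² + |-3+4i|² + |1.5858+8.2426i|²) = (1/8)·248.0000 = 31.0000

Both sides agree, confirming Parseval's theorem.

Σ|x[n]|² = (1/N)Σ|X[k]|² = 31.0000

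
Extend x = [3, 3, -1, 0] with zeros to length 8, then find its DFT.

Original 4-point DFT: [5, 4-3i, -1, 4+3i]
Zero-padded 8-point DFT provides frequency interpolation.

DFT_8([x, 0, ...]) = [5, 5.1213-1.1213i, 4-3i, 0.8787-3.1213i, -1, 0.8787+3.1213i, 4+3i, 5.1213+1.1213i]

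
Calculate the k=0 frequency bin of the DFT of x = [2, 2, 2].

X[0] = Σ(n=0 to 2) x[n] · ω_3^0 = Σ x[n]
= (2) + (2) + (2)

X[0] = 6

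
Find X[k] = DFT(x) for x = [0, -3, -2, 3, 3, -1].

X[k] = Σ(n=0 to 5) x[n] · ω_6^(nk)
where ω_6 = e^(-2πi/6)

Computing each X[k]:
X[0] = 0
X[1] = -5.5000+6.0622i
X[2] = 4.5000-2.5981i
X[3] = 2
X[4] = 4.5000+2.5981i
X[5] = -5.5000-6.0622i

X = [0, -5.5000+6.0622i, 4.5000-2.5981i, 2, 4.5000+2.5981i, -5.5000-6.0622i]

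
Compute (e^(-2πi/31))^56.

Since ω_31^31 = 1, powers reduce modulo 31.
56 mod 31 = 25
So ω_31^56 = ω_31^25 = e^(-2πi·25/31)

ω_31^56 = ω_31^25 = 0.3473+0.9378i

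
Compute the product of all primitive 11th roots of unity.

The primitive 11th roots of unity are ω_11^k for k coprime to 11: k ∈ {1, 2, 3, 4, 5, 6, 7, 8, 9, 10}
Their product equals the constant term of the cyclotomic polynomial Φ_11(x) up to sign.
For n ≥ 3, the product of all primitive nth roots of unity is 1. (For n=1 it is 1; for n=2 it is -1.)

1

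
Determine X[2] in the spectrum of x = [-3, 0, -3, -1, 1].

X[2] = Σ(n=0 to 4) x[n] · ω_5^(2n) where ω_5 = e^(-2πi/5)
= (-3)·ω_5^0 + (0)·ω_5^2 + (-3)·ω_5^4 + (-1)·ω_5^6 + (1)·ω_5^8

X[2] = -5.0451-1.3143i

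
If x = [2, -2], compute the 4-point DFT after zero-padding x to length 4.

Original 2-point DFT: [0, 4]
Zero-padded 4-point DFT provides frequency interpolation.

DFT_4([x, 0, ...]) = [0, 2+2i, 4, 2-2i]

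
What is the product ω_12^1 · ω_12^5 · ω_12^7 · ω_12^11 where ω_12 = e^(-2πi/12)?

The primitive 12th roots of unity are ω_12^k for k coprime to 12: k ∈ {1, 5, 7, 11}
Their product equals the constant term of the cyclotomic polynomial Φ_12(x) up to sign.
For n ≥ 3, the product of all primitive nth roots of unity is 1. (For n=1 it is 1; for n=2 it is -1.)

1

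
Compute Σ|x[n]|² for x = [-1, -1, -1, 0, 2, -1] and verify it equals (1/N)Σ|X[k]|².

Time domain:
Σ|x[n]|² = |-1|² + |-1|² + |-1|² + |0|² + |2|² + |-1|² = 8.0000

Frequency domain:
(1/6)Σ|X[k]|² = (1/6)(|-2|² + |-2.5000+2.5981i|² + |-0.5000-2.5981i|² + |2|² + |-0.5000+2.5981i|² + |-2.5000-2.5981i|²) = (1/6)·48.0000 = 8.0000

Both sides agree, confirming Parseval's theorem.

Σ|x[n]|² = (1/N)Σ|X[k]|² = 8.0000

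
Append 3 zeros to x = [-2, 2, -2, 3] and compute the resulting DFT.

Original 4-point DFT: [1, 1i, -9, -1i]
Zero-padded 7-point DFT provides frequency interpolation.

DFT_7([x, 0, ...]) = [1, -3.0109-0.9155i, 1.2274-0.4721i, -5.7165-5.3562i, -5.7165+5.3562i, 1.2274+0.4721i, -3.0109+0.9155i]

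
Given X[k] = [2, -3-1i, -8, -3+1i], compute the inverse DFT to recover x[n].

x[n] = (1/4) Σ(k=0 to 3) X[k] · e^(2πikn/4)

Computing each x[n]:
x[0] = -3
x[1] = 3
x[2] = 0
x[3] = 2

x = [-3, 3, 0, 2]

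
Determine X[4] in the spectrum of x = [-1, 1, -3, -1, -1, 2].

X[4] = Σ(n=0 to 5) x[n] · ω_6^(4n) where ω_6 = e^(-2πi/6)
= (-1)·ω_6^0 + (1)·ω_6^4 + (-3)·ω_6^8 + (-1)·ω_6^12 + (-1)·ω_6^16 + (2)·ω_6^20

X[4] = -1.5000+0.8660i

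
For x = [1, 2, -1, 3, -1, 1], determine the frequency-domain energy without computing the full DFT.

Parseval: Σ|x[n]|² = (1/N)Σ|X[k]|², so Σ|X[k]|² = N·Σ|x[n]|² = 6·17.0000

Σ|X[k]|² = N·Σ|x[n]|² = 6·17.0000 = 102.0000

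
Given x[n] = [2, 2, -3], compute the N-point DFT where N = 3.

X[k] = Σ(n=0 to 2) x[n] · ω_3^(nk)
where ω_3 = e^(-2πi/3)

Computing each X[k]:
X[0] = 1
X[1] = 2.5000-4.3301i
X[2] = 2.5000+4.3301i

X = [1, 2.5000-4.3301i, 2.5000+4.3301i]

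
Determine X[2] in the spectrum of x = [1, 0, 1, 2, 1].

X[2] = Σ(n=0 to 4) x[n] · ω_5^(2n) where ω_5 = e^(-2πi/5)
= (1)·ω_5^0 + (0)·ω_5^2 + (1)·ω_5^4 + (2)·ω_5^6 + (1)·ω_5^8

X[2] = 1.1180-0.3633i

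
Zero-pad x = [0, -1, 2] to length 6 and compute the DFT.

Original 3-point DFT: [1, -0.5000+2.5981i, -0.5000-2.5981i]
Zero-padded 6-point DFT provides frequency interpolation.

DFT_6([x, 0, ...]) = [1, -1.5000-0.8660i, -0.5000+2.5981i, 3, -0.5000-2.5981i, -1.5000+0.8660i]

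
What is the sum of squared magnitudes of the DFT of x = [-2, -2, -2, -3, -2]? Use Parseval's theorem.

Parseval: Σ|x[n]|² = (1/N)Σ|X[k]|², so Σ|X[k]|² = N·Σ|x[n]|² = 5·25.0000

Σ|X[k]|² = N·Σ|x[n]|² = 5·25.0000 = 125.0000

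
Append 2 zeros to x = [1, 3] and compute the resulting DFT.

Original 2-point DFT: [4, -2]
Zero-padded 4-point DFT provides frequency interpolation.

DFT_4([x, 0, ...]) = [4, 1-3i, -2, 1+3i]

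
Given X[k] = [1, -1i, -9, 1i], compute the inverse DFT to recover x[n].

x[n] = (1/4) Σ(k=0 to 3) X[k] · e^(2πikn/4)

Computing each x[n]:
x[0] = -2
x[1] = 3
x[2] = -2
x[3] = 2

x = [-2, 3, -2, 2]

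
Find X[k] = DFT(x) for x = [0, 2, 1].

X[k] = Σ(n=0 to 2) x[n] · ω_3^(nk)
where ω_3 = e^(-2πi/3)

Computing each X[k]:
X[0] = 3
X[1] = -1.5000-0.8660i
X[2] = -1.5000+0.8660i

X = [3, -1.5000-0.8660i, -1.5000+0.8660i]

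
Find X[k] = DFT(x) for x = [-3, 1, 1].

X[k] = Σ(n=0 to 2) x[n] · ω_3^(nk)
where ω_3 = e^(-2πi/3)

Computing each X[k]:
X[0] = -1
X[1] = -4
X[2] = -4

X = [-1, -4, -4]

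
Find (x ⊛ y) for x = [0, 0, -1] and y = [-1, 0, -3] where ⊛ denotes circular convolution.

(x ⊛ y)[n] = Σ(m=0 to 2) x[m] · y[(n-m) mod 3]

Computing each output sample:
(x ⊛ y)[0] = 0
(x ⊛ y)[1] = 3
(x ⊛ y)[2] = 1

x ⊛ y = [0, 3, 1]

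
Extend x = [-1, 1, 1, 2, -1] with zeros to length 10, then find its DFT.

Original 5-point DFT: [2, -3.4271-1.3143i, -0.0729-2.1266i, -0.0729+2.1266i, -3.4271+1.3143i]
Zero-padded 10-point DFT provides frequency interpolation.

DFT_10([x, 0, ...]) = [2, 0.3090-2.8532i, -3.4271-1.3143i, -0.8090+1.7634i, -0.0729-2.1266i, -4, -0.0729+2.1266i, -0.8090-1.7634i, -3.4271+1.3143i, 0.3090+2.8532i]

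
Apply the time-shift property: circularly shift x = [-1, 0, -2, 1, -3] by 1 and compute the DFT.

Time shift by 1: X_shifted[k] = ω_5^(1k) · X[k]
Shifted x = [-3, -1, 0, -2, 1]

DFT(x[n-1]) = [-5, -1.3820+0.7265i, -3.6180+3.0777i, -3.6180-3.0777i, -1.3820-0.7265i]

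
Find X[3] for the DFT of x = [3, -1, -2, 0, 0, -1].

X[3] = Σ(n=0 to 5) x[n] · ω_6^(3n) where ω_6 = e^(-2πi/6)
= (3)·ω_6^0 + (-1)·ω_6^3 + (-2)·ω_6^6 + (0)·ω_6^9 + (0)·ω_6^12 + (-1)·ω_6^15

X[3] = 3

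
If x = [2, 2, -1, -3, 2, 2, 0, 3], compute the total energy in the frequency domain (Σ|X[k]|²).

Parseval: Σ|x[n]|² = (1/N)Σ|X[k]|², so Σ|X[k]|² = N·Σ|x[n]|² = 8·35.0000

Σ|X[k]|² = N·Σ|x[n]|² = 8·35.0000 = 280.0000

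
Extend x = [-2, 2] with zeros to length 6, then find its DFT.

Original 2-point DFT: [0, -4]
Zero-padded 6-point DFT provides frequency interpolation.

DFT_6([x, 0, ...]) = [0, -1.0000-1.7321i, -3.0000-1.7321i, -4, -3.0000+1.7321i, -1.0000+1.7321i]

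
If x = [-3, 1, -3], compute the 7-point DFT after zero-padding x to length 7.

Original 3-point DFT: [-5, -2.0000-3.4641i, -2.0000+3.4641i]
Zero-padded 7-point DFT provides frequency interpolation.

DFT_7([x, 0, ...]) = [-5, -1.7089+2.1430i, -0.5196-2.2766i, -5.7714-2.7794i, -5.7714+2.7794i, -0.5196+2.2766i, -1.7089-2.1430i]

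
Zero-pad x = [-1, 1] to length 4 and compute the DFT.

Original 2-point DFT: [0, -2]
Zero-padded 4-point DFT provides frequency interpolation.

DFT_4([x, 0, ...]) = [0, -1-1i, -2, -1+1i]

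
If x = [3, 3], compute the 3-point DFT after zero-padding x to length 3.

Original 2-point DFT: [6, 0]
Zero-padded 3-point DFT provides frequency interpolation.

DFT_3([x, 0, ...]) = [6, 1.5000-2.5981i, 1.5000+2.5981i]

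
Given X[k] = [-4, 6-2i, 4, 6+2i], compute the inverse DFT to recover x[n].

x[n] = (1/4) Σ(k=0 to 3) X[k] · e^(2πikn/4)

Computing each x[n]:
x[0] = 3
x[1] = -1
x[2] = -3
x[3] = -3

x = [3, -1, -3, -3]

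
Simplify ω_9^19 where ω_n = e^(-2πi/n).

Since ω_9^9 = 1, powers reduce modulo 9.
19 mod 9 = 1
So ω_9^19 = ω_9^1 = e^(-2πi·1/9)

ω_9^19 = ω_9^1 = 0.7660-0.6428i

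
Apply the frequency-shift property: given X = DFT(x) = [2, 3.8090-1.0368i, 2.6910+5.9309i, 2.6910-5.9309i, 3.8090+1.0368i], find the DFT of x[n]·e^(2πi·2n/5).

Modulation property: DFT(ω_5^(-2n)·x[n]) = X[(k-2) mod 5], so circularly shift X by 2 positions.

X[k-2] = [2.6910-5.9309i, 3.8090+1.0368i, 2, 3.8090-1.0368i, 2.6910+5.9309i]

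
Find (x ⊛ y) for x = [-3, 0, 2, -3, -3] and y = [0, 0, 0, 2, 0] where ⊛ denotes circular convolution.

(x ⊛ y)[n] = Σ(m=0 to 4) x[m] · y[(n-m) mod 5]

Computing each output sample:
(x ⊛ y)[0] = 4
(x ⊛ y)[1] = -6
(x ⊛ y)[2] = -6
(x ⊛ y)[3] = -6
(x ⊛ y)[4] = 0

x ⊛ y = [4, -6, -6, -6, 0]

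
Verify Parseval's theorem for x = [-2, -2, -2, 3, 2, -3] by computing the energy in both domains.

Time domain:
Σ|x[n]|² = |-2|² + |-2|² + |-2|² + |3|² + |2|² + |-3|² = 34.0000

Frequency domain:
(1/6)Σ|X[k]|² = (1/6)(|-4|² + |-7.5000+2.5981i|² + |3.5000-4.3301i|² + |0|² + |3.5000+4.3301i|² + |-7.5000-2.5981i|²) = (1/6)·204.0000 = 34.0000

Both sides agree, confirming Parseval's theorem.

Σ|x[n]|² = (1/N)Σ|X[k]|² = 34.0000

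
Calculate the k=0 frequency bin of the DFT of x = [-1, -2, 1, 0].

X[0] = Σ(n=0 to 3) x[n] · ω_4^0 = Σ x[n]
= (-1) + (-2) + (1) + (0)

X[0] = -2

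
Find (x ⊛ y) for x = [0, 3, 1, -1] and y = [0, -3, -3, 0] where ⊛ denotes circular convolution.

(x ⊛ y)[n] = Σ(m=0 to 3) x[m] · y[(n-m) mod 4]

Computing each output sample:
(x ⊛ y)[0] = 0
(x ⊛ y)[1] = 3
(x ⊛ y)[2] = -9
(x ⊛ y)[3] = -12

x ⊛ y = [0, 3, -9, -12]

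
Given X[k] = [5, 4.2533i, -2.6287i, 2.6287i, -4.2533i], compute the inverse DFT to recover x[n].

x[n] = (1/5) Σ(k=0 to 4) X[k] · e^(2πikn/5)

Computing each x[n]:
x[0] = 1
x[1] = 0
x[2] = -1
x[3] = 3
x[4] = 2

x = [1, 0, -1, 3, 2]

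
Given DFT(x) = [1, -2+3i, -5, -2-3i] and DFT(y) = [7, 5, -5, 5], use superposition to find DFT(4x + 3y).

By linearity: DFT(4x + 3y) = 4·DFT(x) + 3·DFT(y)
= 4·[1, -2+3i, -5, -2-3i] + 3·[7, 5, -5, 5]

Computing element-wise:
Z[0] = 4·(1) + 3·(7) = 25
Z[1] = 4·(-2+3i) + 3·(5) = 7+12i
Z[2] = 4·(-5) + 3·(-5) = -35
Z[3] = 4·(-2-3i) + 3·(5) = 7-12i

DFT(4x + 3y) = 4·X + 3·Y = [25, 7+12i, -35, 7-12i]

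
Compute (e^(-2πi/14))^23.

Since ω_14^14 = 1, powers reduce modulo 14.
23 mod 14 = 9
So ω_14^23 = ω_14^9 = e^(-2πi·9/14)

ω_14^23 = ω_14^9 = -0.6235+0.7818i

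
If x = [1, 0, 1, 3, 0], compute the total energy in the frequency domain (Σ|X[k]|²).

Parseval: Σ|x[n]|² = (1/N)Σ|X[k]|², so Σ|X[k]|² = N·Σ|x[n]|² = 5·11.0000

Σ|X[k]|² = N·Σ|x[n]|² = 5·11.0000 = 55.0000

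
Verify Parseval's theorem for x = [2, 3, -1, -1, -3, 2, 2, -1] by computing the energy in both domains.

Time domain:
Σ|x[n]|² = |2|² + |3|² + |-1|² + |-1|² + |-3|² + |2|² + |2|² + |-1|² = 33.0000

Frequency domain:
(1/8)Σ|X[k]|² = (1/8)(|3|² + |5.7071+2.2929i|² + |-2-7i|² + |4.2929-3.7071i|² + |-3|² + |4.2929+3.7071i|² + |-2+7i|² + |5.7071-2.2929i|²) = (1/8)·264.0000 = 33.0000

Both sides agree, confirming Parseval's theorem.

Σ|x[n]|² = (1/N)Σ|X[k]|² = 33.0000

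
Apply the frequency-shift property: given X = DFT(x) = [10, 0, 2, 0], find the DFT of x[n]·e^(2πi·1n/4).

Modulation property: DFT(ω_4^(-1n)·x[n]) = X[(k-1) mod 4], so circularly shift X by 1 positions.

X[k-1] = [0, 10, 0, 2]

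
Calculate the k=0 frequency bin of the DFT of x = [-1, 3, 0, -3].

X[0] = Σ(n=0 to 3) x[n] · ω_4^0 = Σ x[n]
= (-1) + (3) + (0) + (-3)

X[0] = -1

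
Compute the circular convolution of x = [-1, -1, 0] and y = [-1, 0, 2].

(x ⊛ y)[n] = Σ(m=0 to 2) x[m] · y[(n-m) mod 3]

Computing each output sample:
(x ⊛ y)[0] = -1
(x ⊛ y)[1] = 1
(x ⊛ y)[2] = -2

x ⊛ y = [-1, 1, -2]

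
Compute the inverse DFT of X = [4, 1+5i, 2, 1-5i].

x[n] = (1/4) Σ(k=0 to 3) X[k] · e^(2πikn/4)

Computing each x[n]:
x[0] = 2
x[1] = -2
x[2] = 1
x[3] = 3

x = [2, -2, 1, 3]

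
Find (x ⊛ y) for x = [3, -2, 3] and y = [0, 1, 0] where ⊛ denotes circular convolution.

(x ⊛ y)[n] = Σ(m=0 to 2) x[m] · y[(n-m) mod 3]

Computing each output sample:
(x ⊛ y)[0] = 3
(x ⊛ y)[1] = 3
(x ⊛ y)[2] = -2

x ⊛ y = [3, 3, -2]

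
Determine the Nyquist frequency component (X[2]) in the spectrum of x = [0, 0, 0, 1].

X[2] = Σ(n=0 to 3) x[n] · ω_4^(2n) where ω_4 = e^(-2πi/4)
= (0)·ω_4^0 + (0)·ω_4^2 + (0)·ω_4^4 + (1)·ω_4^6

X[2] = -1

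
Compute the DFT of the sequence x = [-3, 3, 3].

X[k] = Σ(n=0 to 2) x[n] · ω_3^(nk)
where ω_3 = e^(-2πi/3)

Computing each X[k]:
X[0] = 3
X[1] = -6
X[2] = -6

X = [3, -6, -6]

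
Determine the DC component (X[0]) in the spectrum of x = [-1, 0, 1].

X[0] = Σ(n=0 to 2) x[n] · ω_3^0 = Σ x[n]
= (-1) + (0) + (1)

X[0] = 0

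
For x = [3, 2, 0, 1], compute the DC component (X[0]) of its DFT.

X[0] = Σ(n=0 to 3) x[n] · ω_4^0 = Σ x[n]
= (3) + (2) + (0) + (1)

X[0] = 6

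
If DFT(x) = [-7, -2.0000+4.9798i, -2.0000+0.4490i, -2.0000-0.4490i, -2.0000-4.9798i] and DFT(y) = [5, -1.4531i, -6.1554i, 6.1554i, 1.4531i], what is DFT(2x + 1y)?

By linearity: DFT(2x + 1y) = 2·DFT(x) + 1·DFT(y)
= 2·[-7, -2.0000+4.9798i, -2.0000+0.4490i, -2.0000-0.4490i, -2.0000-4.9798i] + 1·[5, -1.4531i, -6.1554i, 6.1554i, 1.4531i]

Computing element-wise:
Z[0] = 2·(-7) + 1·(5) = -9
Z[1] = 2·(-2.0000+4.9798i) + 1·(-1.4531i) = -4.0000+8.5065i
Z[2] = 2·(-2.0000+0.4490i) + 1·(-6.1554i) = -4.0000-5.2574i
Z[3] = 2·(-2.0000-0.4490i) + 1·(6.1554i) = -4.0000+5.2574i
Z[4] = 2·(-2.0000-4.9798i) + 1·(1.4531i) = -4.0000-8.5065i

DFT(2x + 1y) = 2·X + 1·Y = [-9, -4.0000+8.5065i, -4.0000-5.2574i, -4.0000+5.2574i, -4.0000-8.5065i]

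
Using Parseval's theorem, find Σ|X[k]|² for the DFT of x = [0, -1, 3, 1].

Parseval: Σ|x[n]|² = (1/N)Σ|X[k]|², so Σ|X[k]|² = N·Σ|x[n]|² = 4·11.0000

Σ|X[k]|² = N·Σ|x[n]|² = 4·11.0000 = 44.0000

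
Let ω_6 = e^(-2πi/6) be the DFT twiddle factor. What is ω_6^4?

ω_6^4 = e^(-2πi·4/6)
= cos(-2π·4/6) + i·sin(-2π·4/6)
= cos(-8π/6) + i·sin(-8π/6)

ω_6^4 = cos(-8π/6) + i·sin(-8π/6) = -0.5000+0.8660i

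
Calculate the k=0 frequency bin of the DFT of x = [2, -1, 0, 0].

X[0] = Σ(n=0 to 3) x[n] · ω_4^0 = Σ x[n]
= (2) + (-1) + (0) + (0)

X[0] = 1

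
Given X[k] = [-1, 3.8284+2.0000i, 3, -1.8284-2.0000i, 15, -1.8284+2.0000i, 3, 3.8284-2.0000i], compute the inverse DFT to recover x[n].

x[n] = (1/8) Σ(k=0 to 7) X[k] · e^(2πikn/8)

Computing each x[n]:
x[0] = 3
x[1] = -1
x[2] = 0
x[3] = -3
x[4] = 2
x[5] = -3
x[6] = 2
x[7] = -1

x = [3, -1, 0, -3, 2, -3, 2, -1]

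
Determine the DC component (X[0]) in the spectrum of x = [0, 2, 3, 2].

X[0] = Σ(n=0 to 3) x[n] · ω_4^0 = Σ x[n]
= (0) + (2) + (3) + (2)

X[0] = 7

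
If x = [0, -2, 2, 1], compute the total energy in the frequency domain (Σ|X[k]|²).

Parseval: Σ|x[n]|² = (1/N)Σ|X[k]|², so Σ|X[k]|² = N·Σ|x[n]|² = 4·9.0000

Σ|X[k]|² = N·Σ|x[n]|² = 4·9.0000 = 36.0000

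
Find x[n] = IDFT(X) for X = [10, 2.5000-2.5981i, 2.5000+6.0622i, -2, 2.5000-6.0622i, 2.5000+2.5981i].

x[n] = (1/6) Σ(k=0 to 5) X[k] · e^(2πikn/6)

Computing each x[n]:
x[0] = 3
x[1] = 1
x[2] = 3
x[3] = 2
x[4] = -2
x[5] = 3

x = [3, 1, 3, 2, -2, 3]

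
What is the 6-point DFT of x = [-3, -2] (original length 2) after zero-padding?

Original 2-point DFT: [-5, -1]
Zero-padded 6-point DFT provides frequency interpolation.

DFT_6([x, 0, ...]) = [-5, -4.0000+1.7321i, -2.0000+1.7321i, -1, -2.0000-1.7321i, -4.0000-1.7321i]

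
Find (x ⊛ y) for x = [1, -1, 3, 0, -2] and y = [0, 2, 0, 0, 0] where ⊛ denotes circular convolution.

(x ⊛ y)[n] = Σ(m=0 to 4) x[m] · y[(n-m) mod 5]

Computing each output sample:
(x ⊛ y)[0] = -4
(x ⊛ y)[1] = 2
(x ⊛ y)[2] = -2
(x ⊛ y)[3] = 6
(x ⊛ y)[4] = 0

x ⊛ y = [-4, 2, -2, 6, 0]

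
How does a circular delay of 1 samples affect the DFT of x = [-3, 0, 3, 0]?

Time shift by 1: X_shifted[k] = ω_4^(1k) · X[k]
Shifted x = [0, -3, 0, 3]

DFT(x[n-1]) = [0, 6i, 0, -6i]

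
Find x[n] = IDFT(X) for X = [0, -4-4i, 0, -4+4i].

x[n] = (1/4) Σ(k=0 to 3) X[k] · e^(2πikn/4)

Computing each x[n]:
x[0] = -2
x[1] = 2
x[2] = 2
x[3] = -2

x = [-2, 2, 2, -2]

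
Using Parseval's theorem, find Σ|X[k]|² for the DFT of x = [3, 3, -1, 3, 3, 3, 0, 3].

Parseval: Σ|x[n]|² = (1/N)Σ|X[k]|², so Σ|X[k]|² = N·Σ|x[n]|² = 8·55.0000

Σ|X[k]|² = N·Σ|x[n]|² = 8·55.0000 = 440.0000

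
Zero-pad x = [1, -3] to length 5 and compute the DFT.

Original 2-point DFT: [-2, 4]
Zero-padded 5-point DFT provides frequency interpolation.

DFT_5([x, 0, ...]) = [-2, 0.0729+2.8532i, 3.4271+1.7634i, 3.4271-1.7634i, 0.0729-2.8532i]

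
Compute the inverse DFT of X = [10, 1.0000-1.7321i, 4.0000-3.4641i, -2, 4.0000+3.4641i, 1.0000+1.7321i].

x[n] = (1/6) Σ(k=0 to 5) X[k] · e^(2πikn/6)

Computing each x[n]:
x[0] = 3
x[1] = 3
x[2] = 0
x[3] = 3
x[4] = 1
x[5] = 0

x = [3, 3, 0, 3, 1, 0]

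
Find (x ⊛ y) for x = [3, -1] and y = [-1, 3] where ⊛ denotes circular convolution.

(x ⊛ y)[n] = Σ(m=0 to 1) x[m] · y[(n-m) mod 2]

Computing each output sample:
(x ⊛ y)[0] = -6
(x ⊛ y)[1] = 10

x ⊛ y = [-6, 10]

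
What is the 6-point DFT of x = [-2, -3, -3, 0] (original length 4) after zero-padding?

Original 4-point DFT: [-8, 1+3i, -2, 1-3i]
Zero-padded 6-point DFT provides frequency interpolation.

DFT_6([x, 0, ...]) = [-8, -2.0000+5.1962i, 1, -2, 1, -2.0000-5.1962i]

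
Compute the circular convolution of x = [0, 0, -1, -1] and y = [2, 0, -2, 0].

(x ⊛ y)[n] = Σ(m=0 to 3) x[m] · y[(n-m) mod 4]

Computing each output sample:
(x ⊛ y)[0] = 2
(x ⊛ y)[1] = 2
(x ⊛ y)[2] = -2
(x ⊛ y)[3] = -2

x ⊛ y = [2, 2, -2, -2]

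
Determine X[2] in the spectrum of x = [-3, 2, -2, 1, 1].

X[2] = Σ(n=0 to 4) x[n] · ω_5^(2n) where ω_5 = e^(-2πi/5)
= (-3)·ω_5^0 + (2)·ω_5^2 + (-2)·ω_5^4 + (1)·ω_5^6 + (1)·ω_5^8

X[2] = -5.7361-3.4410i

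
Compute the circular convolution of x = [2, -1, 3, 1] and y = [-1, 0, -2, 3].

(x ⊛ y)[n] = Σ(m=0 to 3) x[m] · y[(n-m) mod 4]

Computing each output sample:
(x ⊛ y)[0] = -11
(x ⊛ y)[1] = 8
(x ⊛ y)[2] = -4
(x ⊛ y)[3] = 7

x ⊛ y = [-11, 8, -4, 7]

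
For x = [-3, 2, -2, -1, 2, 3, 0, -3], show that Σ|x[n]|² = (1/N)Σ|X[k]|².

Time domain:
Σ|x[n]|² = |-3|² + |2|² + |-2|² + |-1|² + |2|² + |3|² + |0|² + |-3|² = 40.0000

Frequency domain:
(1/8)Σ|X[k]|² = (1/8)(|-2|² + |-7.1213+1.2929i|² + |1-9i|² + |-2.8787-2.7071i|² + |-4|² + |-2.8787+2.7071i|² + |1+9i|² + |-7.1213-1.2929i|²) = (1/8)·320.0000 = 40.0000

Both sides agree, confirming Parseval's theorem.

Σ|x[n]|² = (1/N)Σ|X[k]|² = 40.0000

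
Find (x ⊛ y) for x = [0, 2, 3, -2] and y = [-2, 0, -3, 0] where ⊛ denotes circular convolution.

(x ⊛ y)[n] = Σ(m=0 to 3) x[m] · y[(n-m) mod 4]

Computing each output sample:
(x ⊛ y)[0] = -9
(x ⊛ y)[1] = 2
(x ⊛ y)[2] = -6
(x ⊛ y)[3] = -2

x ⊛ y = [-9, 2, -6, -2]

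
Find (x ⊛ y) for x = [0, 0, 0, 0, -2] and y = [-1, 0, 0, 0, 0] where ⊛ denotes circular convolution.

(x ⊛ y)[n] = Σ(m=0 to 4) x[m] · y[(n-m) mod 5]

Computing each output sample:
(x ⊛ y)[0] = 0
(x ⊛ y)[1] = 0
(x ⊛ y)[2] = 0
(x ⊛ y)[3] = 0
(x ⊛ y)[4] = 2

x ⊛ y = [0, 0, 0, 0, 2]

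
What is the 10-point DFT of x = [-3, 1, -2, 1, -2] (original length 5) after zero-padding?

Original 5-point DFT: [-5, -2.5000-1.0898i, -2.5000-4.6165i, -2.5000+4.6165i, -2.5000+1.0898i]
Zero-padded 10-point DFT provides frequency interpolation.

DFT_10([x, 0, ...]) = [-5, -1.5000+1.5388i, -2.5000-1.0898i, -1.5000+0.3633i, -2.5000-4.6165i, -9, -2.5000+4.6165i, -1.5000-0.3633i, -2.5000+1.0898i, -1.5000-1.5388i]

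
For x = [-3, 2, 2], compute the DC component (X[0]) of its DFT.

X[0] = Σ(n=0 to 2) x[n] · ω_3^0 = Σ x[n]
= (-3) + (2) + (2)

X[0] = 1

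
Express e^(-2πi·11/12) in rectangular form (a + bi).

ω_12^11 = e^(-2πi·11/12)
= cos(-2π·11/12) + i·sin(-2π·11/12)
= cos(-22π/12) + i·sin(-22π/12)

ω_12^11 = cos(-22π/12) + i·sin(-22π/12) = 0.8660+0.5000i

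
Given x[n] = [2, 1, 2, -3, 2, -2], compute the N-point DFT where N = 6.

X[k] = Σ(n=0 to 5) x[n] · ω_6^(nk)
where ω_6 = e^(-2πi/6)

Computing each X[k]:
X[0] = 2
X[1] = 2.5000-2.5981i
X[2] = -2.5000-2.5981i
X[3] = 10
X[4] = -2.5000+2.5981i
X[5] = 2.5000+2.5981i

X = [2, 2.5000-2.5981i, -2.5000-2.5981i, 10, -2.5000+2.5981i, 2.5000+2.5981i]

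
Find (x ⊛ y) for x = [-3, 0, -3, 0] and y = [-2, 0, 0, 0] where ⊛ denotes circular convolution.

(x ⊛ y)[n] = Σ(m=0 to 3) x[m] · y[(n-m) mod 4]

Computing each output sample:
(x ⊛ y)[0] = 6
(x ⊛ y)[1] = 0
(x ⊛ y)[2] = 6
(x ⊛ y)[3] = 0

x ⊛ y = [6, 0, 6, 0]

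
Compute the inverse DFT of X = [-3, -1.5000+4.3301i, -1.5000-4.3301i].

x[n] = (1/3) Σ(k=0 to 2) X[k] · e^(2πikn/3)

Computing each x[n]:
x[0] = -2
x[1] = -3
x[2] = 2

x = [-2, -3, 2]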